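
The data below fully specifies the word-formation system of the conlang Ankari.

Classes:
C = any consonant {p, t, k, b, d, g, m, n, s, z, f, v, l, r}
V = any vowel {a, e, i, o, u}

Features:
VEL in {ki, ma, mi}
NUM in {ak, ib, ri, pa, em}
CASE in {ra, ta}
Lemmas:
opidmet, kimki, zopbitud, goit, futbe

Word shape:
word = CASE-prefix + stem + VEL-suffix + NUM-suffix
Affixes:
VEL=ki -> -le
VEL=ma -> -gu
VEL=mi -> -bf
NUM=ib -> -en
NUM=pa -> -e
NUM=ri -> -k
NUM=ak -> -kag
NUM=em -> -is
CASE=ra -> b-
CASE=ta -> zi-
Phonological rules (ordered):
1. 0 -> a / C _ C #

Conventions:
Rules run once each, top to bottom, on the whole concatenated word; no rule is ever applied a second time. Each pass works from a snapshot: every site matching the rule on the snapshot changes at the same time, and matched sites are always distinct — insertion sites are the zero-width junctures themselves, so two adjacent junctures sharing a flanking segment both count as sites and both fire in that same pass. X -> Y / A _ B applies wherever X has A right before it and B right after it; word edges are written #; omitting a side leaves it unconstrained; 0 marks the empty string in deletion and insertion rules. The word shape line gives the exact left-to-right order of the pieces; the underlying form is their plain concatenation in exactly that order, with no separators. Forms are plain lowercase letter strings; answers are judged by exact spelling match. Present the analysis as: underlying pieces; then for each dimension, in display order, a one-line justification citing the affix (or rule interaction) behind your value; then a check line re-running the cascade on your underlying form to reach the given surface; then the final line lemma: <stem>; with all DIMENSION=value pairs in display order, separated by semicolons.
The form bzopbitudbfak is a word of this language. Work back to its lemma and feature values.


underlying: b-zopbitud-bf-k
VEL=mi - signalled by the affix -bf
NUM=ri - signalled by the affix -k
CASE=ra - signalled by the affix b-
check: bzopbitudbfk -> bzopbitudbfak
lemma: zopbitud; VEL=mi; NUM=ri; CASE=ra


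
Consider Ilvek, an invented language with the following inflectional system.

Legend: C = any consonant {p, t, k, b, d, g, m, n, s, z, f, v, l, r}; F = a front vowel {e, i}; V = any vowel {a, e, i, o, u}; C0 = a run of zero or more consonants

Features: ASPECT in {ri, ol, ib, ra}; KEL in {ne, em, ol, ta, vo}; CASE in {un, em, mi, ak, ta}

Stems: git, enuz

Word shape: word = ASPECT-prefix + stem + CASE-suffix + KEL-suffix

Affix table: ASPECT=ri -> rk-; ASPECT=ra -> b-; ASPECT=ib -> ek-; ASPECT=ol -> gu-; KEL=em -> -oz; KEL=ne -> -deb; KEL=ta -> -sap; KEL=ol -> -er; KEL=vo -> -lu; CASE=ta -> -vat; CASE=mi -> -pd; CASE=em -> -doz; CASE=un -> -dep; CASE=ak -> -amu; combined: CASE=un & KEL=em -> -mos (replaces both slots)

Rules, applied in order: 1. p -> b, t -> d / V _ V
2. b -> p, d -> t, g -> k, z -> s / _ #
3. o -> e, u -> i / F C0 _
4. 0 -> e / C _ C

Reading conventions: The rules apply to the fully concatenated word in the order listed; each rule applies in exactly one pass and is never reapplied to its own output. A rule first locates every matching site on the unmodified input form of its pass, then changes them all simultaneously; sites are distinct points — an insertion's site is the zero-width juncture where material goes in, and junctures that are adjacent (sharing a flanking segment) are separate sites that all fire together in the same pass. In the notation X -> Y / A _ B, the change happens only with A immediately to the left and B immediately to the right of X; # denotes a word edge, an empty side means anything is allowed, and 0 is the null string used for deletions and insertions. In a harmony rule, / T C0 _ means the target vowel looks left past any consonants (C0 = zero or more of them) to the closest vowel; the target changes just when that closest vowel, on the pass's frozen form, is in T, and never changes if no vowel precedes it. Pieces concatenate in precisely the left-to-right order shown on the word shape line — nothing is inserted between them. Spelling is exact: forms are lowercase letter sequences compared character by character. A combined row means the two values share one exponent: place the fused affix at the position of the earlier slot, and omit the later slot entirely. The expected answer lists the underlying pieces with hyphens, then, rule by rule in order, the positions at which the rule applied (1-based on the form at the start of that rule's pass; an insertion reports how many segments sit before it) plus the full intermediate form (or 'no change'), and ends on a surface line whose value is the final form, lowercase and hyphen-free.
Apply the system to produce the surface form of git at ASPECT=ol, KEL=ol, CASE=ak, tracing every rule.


underlying: gu-git-amu-er
1. p -> b, t -> d / V _ V: fires at position(s) 5: gugidamuer
2. b -> p, d -> t, g -> k, z -> s / _ #: no change
3. o -> e, u -> i / F C0 _: no change
4. 0 -> e / C _ C: no change
surface: gugidamuer


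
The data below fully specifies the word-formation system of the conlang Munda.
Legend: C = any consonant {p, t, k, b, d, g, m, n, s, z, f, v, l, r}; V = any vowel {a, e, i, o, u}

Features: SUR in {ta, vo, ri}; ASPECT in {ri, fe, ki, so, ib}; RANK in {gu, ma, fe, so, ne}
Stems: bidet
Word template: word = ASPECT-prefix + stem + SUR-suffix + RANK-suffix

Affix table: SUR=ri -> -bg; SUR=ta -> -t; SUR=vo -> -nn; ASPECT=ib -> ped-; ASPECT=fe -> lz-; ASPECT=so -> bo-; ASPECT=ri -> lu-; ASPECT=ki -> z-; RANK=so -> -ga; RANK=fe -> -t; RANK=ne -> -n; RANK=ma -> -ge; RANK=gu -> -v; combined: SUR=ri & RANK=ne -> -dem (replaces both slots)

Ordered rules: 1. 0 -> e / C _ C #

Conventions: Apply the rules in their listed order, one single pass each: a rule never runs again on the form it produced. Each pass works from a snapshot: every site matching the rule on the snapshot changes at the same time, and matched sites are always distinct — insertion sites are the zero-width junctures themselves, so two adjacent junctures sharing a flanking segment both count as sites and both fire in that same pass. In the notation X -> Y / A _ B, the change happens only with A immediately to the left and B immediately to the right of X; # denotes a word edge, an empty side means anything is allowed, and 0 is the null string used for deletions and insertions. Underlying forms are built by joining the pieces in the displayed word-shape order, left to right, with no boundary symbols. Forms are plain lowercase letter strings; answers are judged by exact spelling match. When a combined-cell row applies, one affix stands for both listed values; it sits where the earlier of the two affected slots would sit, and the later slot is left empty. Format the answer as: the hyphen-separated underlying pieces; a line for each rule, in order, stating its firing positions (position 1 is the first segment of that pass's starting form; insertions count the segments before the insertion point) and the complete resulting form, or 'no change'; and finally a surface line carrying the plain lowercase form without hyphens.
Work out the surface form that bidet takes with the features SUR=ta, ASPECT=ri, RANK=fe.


underlying: lu-bidet-t-t
1. 0 -> e / C _ C #: inserts after position(s) 8: lubidettet
surface: lubidettet


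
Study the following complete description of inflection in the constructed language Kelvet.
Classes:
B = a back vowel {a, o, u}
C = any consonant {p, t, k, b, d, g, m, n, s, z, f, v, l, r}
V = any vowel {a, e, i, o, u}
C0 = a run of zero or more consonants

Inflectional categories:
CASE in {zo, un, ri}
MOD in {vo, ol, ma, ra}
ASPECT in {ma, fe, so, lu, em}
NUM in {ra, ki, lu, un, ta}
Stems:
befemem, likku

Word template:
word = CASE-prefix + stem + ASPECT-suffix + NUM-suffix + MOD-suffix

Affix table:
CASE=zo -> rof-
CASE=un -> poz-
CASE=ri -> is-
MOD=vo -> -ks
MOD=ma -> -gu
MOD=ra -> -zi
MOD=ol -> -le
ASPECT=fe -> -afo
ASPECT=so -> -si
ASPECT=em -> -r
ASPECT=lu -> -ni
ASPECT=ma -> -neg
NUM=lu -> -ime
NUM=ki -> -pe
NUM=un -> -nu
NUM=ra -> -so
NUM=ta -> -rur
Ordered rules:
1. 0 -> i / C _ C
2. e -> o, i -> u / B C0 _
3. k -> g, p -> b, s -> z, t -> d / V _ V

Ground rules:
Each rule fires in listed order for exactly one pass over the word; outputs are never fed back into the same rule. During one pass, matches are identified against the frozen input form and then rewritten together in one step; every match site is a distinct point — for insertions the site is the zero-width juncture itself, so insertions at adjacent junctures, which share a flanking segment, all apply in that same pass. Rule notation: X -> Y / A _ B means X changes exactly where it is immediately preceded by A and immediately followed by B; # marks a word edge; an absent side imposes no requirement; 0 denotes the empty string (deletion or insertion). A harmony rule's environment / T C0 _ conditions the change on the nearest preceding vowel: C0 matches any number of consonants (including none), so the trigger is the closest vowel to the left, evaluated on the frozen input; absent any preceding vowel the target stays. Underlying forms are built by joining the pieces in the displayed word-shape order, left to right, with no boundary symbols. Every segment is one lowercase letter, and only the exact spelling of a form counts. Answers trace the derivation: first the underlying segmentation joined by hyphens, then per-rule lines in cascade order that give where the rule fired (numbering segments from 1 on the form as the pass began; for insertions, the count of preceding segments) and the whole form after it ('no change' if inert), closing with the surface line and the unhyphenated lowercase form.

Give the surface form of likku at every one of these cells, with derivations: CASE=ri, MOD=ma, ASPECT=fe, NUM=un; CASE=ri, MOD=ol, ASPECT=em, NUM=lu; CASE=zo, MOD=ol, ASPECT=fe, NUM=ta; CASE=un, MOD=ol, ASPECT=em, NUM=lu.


cell CASE=ri, MOD=ma, ASPECT=fe, NUM=un:
underlying: is-likku-afo-nu-gu
1. 0 -> i / C _ C: inserts after position(s) 2, 5: isilikikuafonugu
2. e -> o, i -> u / B C0 _: no change
3. k -> g, p -> b, s -> z, t -> d / V _ V: fires at position(s) 2, 6, 8: iziligiguafonugu
surface: iziligiguafonugu

cell CASE=ri, MOD=ol, ASPECT=em, NUM=lu:
underlying: is-likku-r-ime-le
1. 0 -> i / C _ C: inserts after position(s) 2, 5: isilikikurimele
2. e -> o, i -> u / B C0 _: fires at position(s) 11: isilikikurumele
3. k -> g, p -> b, s -> z, t -> d / V _ V: fires at position(s) 2, 6, 8: iziligigurumele
surface: iziligigurumele

cell CASE=zo, MOD=ol, ASPECT=fe, NUM=ta:
underlying: rof-likku-afo-rur-le
1. 0 -> i / C _ C: inserts after position(s) 3, 6, 14: rofilikikuaforurile
2. e -> o, i -> u / B C0 _: fires at position(s) 4, 17: rofulikikuaforurule
3. k -> g, p -> b, s -> z, t -> d / V _ V: fires at position(s) 7, 9: rofuligiguaforurule
surface: rofuligiguaforurule

cell CASE=un, MOD=ol, ASPECT=em, NUM=lu:
underlying: poz-likku-r-ime-le
1. 0 -> i / C _ C: inserts after position(s) 3, 6: pozilikikurimele
2. e -> o, i -> u / B C0 _: fires at position(s) 4, 12: pozulikikurumele
3. k -> g, p -> b, s -> z, t -> d / V _ V: fires at position(s) 7, 9: pozuligigurumele
surface: pozuligigurumele


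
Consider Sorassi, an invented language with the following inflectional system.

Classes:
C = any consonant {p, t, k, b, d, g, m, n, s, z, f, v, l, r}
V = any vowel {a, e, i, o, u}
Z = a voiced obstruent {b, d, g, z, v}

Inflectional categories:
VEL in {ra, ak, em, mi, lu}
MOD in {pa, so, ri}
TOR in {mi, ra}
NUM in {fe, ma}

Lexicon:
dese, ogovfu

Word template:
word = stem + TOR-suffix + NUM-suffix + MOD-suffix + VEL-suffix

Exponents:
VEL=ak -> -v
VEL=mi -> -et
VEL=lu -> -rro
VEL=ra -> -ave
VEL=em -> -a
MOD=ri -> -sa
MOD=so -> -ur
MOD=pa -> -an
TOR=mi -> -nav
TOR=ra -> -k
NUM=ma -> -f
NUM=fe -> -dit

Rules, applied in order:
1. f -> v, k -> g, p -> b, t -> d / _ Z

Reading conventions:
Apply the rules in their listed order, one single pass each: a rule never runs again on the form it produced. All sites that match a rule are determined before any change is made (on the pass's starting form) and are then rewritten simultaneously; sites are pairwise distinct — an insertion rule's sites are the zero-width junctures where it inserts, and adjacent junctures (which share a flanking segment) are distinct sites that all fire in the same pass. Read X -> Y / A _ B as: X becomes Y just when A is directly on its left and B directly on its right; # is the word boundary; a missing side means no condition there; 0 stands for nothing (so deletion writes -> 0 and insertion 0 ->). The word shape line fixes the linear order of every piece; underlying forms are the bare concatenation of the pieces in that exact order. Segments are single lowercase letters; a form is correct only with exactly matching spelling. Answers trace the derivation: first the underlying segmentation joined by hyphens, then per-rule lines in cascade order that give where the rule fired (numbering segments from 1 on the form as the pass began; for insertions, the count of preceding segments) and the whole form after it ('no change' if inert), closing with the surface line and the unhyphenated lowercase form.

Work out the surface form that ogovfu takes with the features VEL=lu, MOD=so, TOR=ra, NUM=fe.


underlying: ogovfu-k-dit-ur-rro
1. f -> v, k -> g, p -> b, t -> d / _ Z: fires at position(s) 7: ogovfugditurrro
surface: ogovfugditurrro


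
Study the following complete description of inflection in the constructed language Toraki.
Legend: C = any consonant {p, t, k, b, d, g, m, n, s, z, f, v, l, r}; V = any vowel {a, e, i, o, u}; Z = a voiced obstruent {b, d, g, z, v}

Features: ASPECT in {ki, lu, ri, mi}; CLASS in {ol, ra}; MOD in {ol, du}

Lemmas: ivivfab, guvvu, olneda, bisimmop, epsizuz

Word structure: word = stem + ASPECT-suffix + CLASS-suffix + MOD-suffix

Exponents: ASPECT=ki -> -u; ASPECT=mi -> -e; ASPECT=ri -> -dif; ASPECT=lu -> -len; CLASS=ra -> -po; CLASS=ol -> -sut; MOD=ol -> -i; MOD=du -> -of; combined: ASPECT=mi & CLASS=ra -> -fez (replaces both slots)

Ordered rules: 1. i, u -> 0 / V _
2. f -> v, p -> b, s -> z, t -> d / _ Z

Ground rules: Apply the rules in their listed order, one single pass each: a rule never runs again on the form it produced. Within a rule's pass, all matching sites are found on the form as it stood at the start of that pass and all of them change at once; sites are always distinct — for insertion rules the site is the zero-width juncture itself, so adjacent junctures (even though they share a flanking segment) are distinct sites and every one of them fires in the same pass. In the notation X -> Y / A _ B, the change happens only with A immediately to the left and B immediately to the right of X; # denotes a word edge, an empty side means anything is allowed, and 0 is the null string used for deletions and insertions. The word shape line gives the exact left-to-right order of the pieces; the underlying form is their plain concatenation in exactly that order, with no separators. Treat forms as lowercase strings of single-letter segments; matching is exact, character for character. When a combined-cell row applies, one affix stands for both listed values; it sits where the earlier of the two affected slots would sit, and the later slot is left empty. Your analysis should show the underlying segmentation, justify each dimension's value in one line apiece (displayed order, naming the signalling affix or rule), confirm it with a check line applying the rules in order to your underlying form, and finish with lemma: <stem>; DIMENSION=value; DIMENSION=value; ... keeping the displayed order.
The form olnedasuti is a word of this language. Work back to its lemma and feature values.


underlying: olneda-u-sut-i
ASPECT=ki - signalled by the affix -u
CLASS=ol - signalled by the affix -sut
MOD=ol - signalled by the affix -i
check: olnedausuti -> olnedasuti -> olnedasuti
lemma: olneda; ASPECT=ki; CLASS=ol; MOD=ol


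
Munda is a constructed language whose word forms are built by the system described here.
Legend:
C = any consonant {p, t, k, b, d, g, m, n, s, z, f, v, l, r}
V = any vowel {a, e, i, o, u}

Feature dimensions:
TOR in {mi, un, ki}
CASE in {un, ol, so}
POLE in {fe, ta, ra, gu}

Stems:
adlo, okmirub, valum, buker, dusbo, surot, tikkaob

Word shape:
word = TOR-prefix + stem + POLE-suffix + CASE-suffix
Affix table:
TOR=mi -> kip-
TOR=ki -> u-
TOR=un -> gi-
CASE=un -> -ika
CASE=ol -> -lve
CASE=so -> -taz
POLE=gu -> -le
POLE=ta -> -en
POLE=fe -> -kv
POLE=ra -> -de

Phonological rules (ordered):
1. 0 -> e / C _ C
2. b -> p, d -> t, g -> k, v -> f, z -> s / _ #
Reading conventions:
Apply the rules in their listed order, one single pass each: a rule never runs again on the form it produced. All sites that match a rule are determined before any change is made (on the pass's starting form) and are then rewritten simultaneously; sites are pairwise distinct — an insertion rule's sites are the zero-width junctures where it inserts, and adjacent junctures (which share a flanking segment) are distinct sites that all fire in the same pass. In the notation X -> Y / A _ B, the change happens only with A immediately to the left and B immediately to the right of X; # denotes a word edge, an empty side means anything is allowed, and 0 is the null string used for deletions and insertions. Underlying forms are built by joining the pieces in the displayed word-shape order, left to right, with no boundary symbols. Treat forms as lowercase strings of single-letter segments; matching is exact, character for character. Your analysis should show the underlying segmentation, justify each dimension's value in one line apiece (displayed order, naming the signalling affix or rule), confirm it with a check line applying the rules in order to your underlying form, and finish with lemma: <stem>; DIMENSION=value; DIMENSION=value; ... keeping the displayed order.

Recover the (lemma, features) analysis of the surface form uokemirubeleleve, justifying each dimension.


underlying: u-okmirub-le-lve
TOR=ki - signalled by the affix u-
CASE=ol - signalled by the affix -lve
POLE=gu - signalled by the affix -le
check: uokmirublelve -> uokemirubeleleve -> uokemirubeleleve
lemma: okmirub; TOR=ki; CASE=ol; POLE=gu


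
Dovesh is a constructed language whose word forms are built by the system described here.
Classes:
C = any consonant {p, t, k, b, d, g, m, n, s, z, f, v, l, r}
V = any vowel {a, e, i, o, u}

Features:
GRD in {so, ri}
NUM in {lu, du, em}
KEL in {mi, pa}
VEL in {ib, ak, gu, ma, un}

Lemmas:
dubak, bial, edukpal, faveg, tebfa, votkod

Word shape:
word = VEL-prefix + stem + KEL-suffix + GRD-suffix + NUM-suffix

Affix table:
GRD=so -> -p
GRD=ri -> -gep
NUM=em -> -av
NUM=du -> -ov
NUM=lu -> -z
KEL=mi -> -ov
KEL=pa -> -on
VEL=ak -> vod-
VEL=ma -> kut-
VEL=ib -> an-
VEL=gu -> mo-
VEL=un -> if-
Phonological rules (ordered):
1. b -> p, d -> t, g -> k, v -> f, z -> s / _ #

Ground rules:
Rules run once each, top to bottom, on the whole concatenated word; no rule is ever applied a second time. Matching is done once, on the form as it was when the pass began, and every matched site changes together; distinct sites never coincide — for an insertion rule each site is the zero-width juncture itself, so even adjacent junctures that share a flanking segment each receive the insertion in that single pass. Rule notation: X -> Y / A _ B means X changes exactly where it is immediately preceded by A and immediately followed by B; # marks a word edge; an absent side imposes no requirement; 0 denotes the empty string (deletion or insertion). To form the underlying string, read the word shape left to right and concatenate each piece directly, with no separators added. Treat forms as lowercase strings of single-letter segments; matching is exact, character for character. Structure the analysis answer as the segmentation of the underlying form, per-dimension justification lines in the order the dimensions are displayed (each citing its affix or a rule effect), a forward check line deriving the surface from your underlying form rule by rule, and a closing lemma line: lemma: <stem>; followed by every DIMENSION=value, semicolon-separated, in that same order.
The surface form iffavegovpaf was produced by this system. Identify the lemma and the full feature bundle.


underlying: if-faveg-ov-p-av
GRD=so - signalled by the affix -p
NUM=em - signalled by the affix -av
KEL=mi - signalled by the affix -ov
VEL=un - signalled by the affix if-
check: iffavegovpav -> iffavegovpaf
lemma: faveg; GRD=so; NUM=em; KEL=mi; VEL=un


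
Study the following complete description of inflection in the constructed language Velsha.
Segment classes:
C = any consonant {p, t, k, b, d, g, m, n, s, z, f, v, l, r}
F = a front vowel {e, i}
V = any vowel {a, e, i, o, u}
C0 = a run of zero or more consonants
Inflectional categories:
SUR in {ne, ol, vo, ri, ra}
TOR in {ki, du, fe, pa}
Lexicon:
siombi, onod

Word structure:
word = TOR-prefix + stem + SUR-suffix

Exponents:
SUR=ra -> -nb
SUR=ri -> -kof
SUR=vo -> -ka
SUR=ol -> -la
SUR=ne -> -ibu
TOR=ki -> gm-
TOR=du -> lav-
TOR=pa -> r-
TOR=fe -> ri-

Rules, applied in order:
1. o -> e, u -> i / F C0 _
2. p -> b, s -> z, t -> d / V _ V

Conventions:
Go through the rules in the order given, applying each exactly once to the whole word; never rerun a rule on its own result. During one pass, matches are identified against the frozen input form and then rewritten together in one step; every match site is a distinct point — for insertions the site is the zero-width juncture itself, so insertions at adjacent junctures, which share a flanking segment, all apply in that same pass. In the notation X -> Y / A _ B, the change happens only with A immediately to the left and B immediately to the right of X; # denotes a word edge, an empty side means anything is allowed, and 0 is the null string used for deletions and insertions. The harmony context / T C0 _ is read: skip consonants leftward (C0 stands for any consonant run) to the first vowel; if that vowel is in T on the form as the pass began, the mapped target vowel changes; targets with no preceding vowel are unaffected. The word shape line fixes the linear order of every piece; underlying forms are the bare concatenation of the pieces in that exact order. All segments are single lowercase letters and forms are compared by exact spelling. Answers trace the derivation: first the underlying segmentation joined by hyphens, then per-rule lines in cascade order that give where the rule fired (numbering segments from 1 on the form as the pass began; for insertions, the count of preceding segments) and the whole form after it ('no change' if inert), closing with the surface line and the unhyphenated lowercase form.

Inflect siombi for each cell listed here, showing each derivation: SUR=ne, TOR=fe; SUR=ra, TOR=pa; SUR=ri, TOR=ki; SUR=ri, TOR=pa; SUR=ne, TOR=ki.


cell SUR=ne, TOR=fe:
underlying: ri-siombi-ibu
1. o -> e, u -> i / F C0 _: fires at position(s) 5, 11: risiembiibi
2. p -> b, s -> z, t -> d / V _ V: fires at position(s) 3: riziembiibi
surface: riziembiibi

cell SUR=ra, TOR=pa:
underlying: r-siombi-nb
1. o -> e, u -> i / F C0 _: fires at position(s) 4: rsiembinb
2. p -> b, s -> z, t -> d / V _ V: no change
surface: rsiembinb

cell SUR=ri, TOR=ki:
underlying: gm-siombi-kof
1. o -> e, u -> i / F C0 _: fires at position(s) 5, 10: gmsiembikef
2. p -> b, s -> z, t -> d / V _ V: no change
surface: gmsiembikef

cell SUR=ri, TOR=pa:
underlying: r-siombi-kof
1. o -> e, u -> i / F C0 _: fires at position(s) 4, 9: rsiembikef
2. p -> b, s -> z, t -> d / V _ V: no change
surface: rsiembikef

cell SUR=ne, TOR=ki:
underlying: gm-siombi-ibu
1. o -> e, u -> i / F C0 _: fires at position(s) 5, 11: gmsiembiibi
2. p -> b, s -> z, t -> d / V _ V: no change
surface: gmsiembiibi


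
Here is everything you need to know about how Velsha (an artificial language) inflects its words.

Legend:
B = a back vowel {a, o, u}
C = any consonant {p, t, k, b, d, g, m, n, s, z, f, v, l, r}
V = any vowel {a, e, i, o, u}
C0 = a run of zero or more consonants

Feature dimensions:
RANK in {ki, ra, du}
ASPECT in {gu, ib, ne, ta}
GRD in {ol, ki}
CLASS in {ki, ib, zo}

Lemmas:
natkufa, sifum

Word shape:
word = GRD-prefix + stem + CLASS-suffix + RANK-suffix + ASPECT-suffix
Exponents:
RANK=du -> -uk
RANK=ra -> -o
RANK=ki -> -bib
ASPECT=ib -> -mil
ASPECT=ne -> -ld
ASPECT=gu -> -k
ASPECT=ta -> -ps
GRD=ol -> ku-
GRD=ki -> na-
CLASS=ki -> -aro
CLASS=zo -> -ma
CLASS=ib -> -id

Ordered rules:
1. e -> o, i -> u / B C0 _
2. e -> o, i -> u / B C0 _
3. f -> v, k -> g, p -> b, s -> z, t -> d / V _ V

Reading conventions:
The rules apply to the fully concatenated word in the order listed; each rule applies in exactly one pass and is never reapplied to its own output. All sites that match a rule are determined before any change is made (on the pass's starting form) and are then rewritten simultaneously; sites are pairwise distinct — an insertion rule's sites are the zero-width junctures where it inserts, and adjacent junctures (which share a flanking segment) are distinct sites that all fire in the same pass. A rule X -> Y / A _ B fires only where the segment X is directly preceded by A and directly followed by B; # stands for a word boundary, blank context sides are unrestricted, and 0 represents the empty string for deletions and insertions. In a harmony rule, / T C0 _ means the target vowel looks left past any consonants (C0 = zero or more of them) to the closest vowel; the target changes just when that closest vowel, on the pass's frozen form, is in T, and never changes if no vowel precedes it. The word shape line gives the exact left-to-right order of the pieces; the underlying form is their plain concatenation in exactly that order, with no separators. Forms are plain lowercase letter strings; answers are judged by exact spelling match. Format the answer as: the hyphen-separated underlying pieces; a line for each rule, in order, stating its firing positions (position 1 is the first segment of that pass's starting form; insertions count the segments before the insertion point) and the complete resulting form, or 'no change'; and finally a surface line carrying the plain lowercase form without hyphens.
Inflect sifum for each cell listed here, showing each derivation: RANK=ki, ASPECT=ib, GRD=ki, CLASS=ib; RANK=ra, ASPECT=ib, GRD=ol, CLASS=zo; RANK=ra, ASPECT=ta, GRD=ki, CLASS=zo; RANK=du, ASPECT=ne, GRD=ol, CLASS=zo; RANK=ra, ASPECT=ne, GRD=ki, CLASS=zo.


cell RANK=ki, ASPECT=ib, GRD=ki, CLASS=ib:
underlying: na-sifum-id-bib-mil
1. e -> o, i -> u / B C0 _: fires at position(s) 4, 8: nasufumudbibmil
2. e -> o, i -> u / B C0 _: fires at position(s) 11: nasufumudbubmil
3. f -> v, k -> g, p -> b, s -> z, t -> d / V _ V: fires at position(s) 3, 5: nazuvumudbubmil
surface: nazuvumudbubmil

cell RANK=ra, ASPECT=ib, GRD=ol, CLASS=zo:
underlying: ku-sifum-ma-o-mil
1. e -> o, i -> u / B C0 _: fires at position(s) 4, 12: kusufummaomul
2. e -> o, i -> u / B C0 _: no change
3. f -> v, k -> g, p -> b, s -> z, t -> d / V _ V: fires at position(s) 3, 5: kuzuvummaomul
surface: kuzuvummaomul

cell RANK=ra, ASPECT=ta, GRD=ki, CLASS=zo:
underlying: na-sifum-ma-o-ps
1. e -> o, i -> u / B C0 _: fires at position(s) 4: nasufummaops
2. e -> o, i -> u / B C0 _: no change
3. f -> v, k -> g, p -> b, s -> z, t -> d / V _ V: fires at position(s) 3, 5: nazuvummaops
surface: nazuvummaops

cell RANK=du, ASPECT=ne, GRD=ol, CLASS=zo:
underlying: ku-sifum-ma-uk-ld
1. e -> o, i -> u / B C0 _: fires at position(s) 4: kusufummaukld
2. e -> o, i -> u / B C0 _: no change
3. f -> v, k -> g, p -> b, s -> z, t -> d / V _ V: fires at position(s) 3, 5: kuzuvummaukld
surface: kuzuvummaukld

cell RANK=ra, ASPECT=ne, GRD=ki, CLASS=zo:
underlying: na-sifum-ma-o-ld
1. e -> o, i -> u / B C0 _: fires at position(s) 4: nasufummaold
2. e -> o, i -> u / B C0 _: no change
3. f -> v, k -> g, p -> b, s -> z, t -> d / V _ V: fires at position(s) 3, 5: nazuvummaold
surface: nazuvummaold


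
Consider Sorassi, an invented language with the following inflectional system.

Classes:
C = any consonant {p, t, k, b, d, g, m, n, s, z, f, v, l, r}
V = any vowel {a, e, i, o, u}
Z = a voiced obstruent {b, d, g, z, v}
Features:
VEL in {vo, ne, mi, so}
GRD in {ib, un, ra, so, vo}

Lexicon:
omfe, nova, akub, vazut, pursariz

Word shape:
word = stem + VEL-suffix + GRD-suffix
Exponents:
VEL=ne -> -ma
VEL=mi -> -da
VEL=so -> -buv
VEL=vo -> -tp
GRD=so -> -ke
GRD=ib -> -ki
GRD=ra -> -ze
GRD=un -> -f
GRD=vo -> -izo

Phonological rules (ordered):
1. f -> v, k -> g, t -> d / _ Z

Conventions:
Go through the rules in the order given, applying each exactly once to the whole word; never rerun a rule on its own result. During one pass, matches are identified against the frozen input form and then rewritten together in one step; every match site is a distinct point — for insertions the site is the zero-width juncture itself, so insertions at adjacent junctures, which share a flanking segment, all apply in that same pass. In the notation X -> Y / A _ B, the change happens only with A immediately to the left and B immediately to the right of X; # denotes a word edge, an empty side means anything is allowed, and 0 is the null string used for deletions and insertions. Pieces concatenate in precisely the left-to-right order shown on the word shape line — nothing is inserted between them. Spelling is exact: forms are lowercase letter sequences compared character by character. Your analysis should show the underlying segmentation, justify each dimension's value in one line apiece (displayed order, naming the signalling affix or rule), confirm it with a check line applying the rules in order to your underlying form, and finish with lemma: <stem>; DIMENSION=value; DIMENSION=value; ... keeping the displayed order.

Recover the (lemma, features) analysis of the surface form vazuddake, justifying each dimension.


underlying: vazut-da-ke
VEL=mi - signalled by the affix -da
GRD=so - signalled by the affix -ke
check: vazutdake -> vazuddake
lemma: vazut; VEL=mi; GRD=so


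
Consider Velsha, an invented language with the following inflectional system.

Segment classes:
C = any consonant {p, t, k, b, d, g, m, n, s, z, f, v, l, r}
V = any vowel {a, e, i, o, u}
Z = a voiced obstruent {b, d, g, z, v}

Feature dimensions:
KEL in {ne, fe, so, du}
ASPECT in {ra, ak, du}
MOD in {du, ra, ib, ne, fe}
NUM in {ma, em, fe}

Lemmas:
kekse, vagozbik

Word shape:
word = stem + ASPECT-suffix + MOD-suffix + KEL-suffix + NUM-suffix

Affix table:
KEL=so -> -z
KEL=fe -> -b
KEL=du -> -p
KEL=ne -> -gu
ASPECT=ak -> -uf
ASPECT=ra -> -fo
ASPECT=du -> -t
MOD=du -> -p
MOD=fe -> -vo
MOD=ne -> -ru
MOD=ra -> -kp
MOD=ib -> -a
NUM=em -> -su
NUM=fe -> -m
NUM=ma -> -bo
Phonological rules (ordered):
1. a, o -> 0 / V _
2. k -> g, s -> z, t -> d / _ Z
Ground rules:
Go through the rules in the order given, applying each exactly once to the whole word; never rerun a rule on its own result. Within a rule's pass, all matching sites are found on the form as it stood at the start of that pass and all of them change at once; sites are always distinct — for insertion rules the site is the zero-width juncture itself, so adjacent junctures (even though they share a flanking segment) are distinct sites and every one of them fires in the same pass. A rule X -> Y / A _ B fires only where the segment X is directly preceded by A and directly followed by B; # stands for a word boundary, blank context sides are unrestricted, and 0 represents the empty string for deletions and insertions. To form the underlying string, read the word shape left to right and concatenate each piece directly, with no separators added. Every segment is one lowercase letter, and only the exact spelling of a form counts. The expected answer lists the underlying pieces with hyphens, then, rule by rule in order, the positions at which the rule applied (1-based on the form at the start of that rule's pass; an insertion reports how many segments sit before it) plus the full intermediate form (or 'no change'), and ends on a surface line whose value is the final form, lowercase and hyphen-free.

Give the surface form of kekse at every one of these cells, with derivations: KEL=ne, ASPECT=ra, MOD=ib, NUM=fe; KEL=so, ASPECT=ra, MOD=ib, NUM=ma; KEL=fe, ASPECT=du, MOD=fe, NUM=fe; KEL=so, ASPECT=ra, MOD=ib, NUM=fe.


cell KEL=ne, ASPECT=ra, MOD=ib, NUM=fe:
underlying: kekse-fo-a-gu-m
1. a, o -> 0 / V _: fires at position(s) 8: keksefogum
2. k -> g, s -> z, t -> d / _ Z: no change
surface: keksefogum

cell KEL=so, ASPECT=ra, MOD=ib, NUM=ma:
underlying: kekse-fo-a-z-bo
1. a, o -> 0 / V _: fires at position(s) 8: keksefozbo
2. k -> g, s -> z, t -> d / _ Z: no change
surface: keksefozbo

cell KEL=fe, ASPECT=du, MOD=fe, NUM=fe:
underlying: kekse-t-vo-b-m
1. a, o -> 0 / V _: no change
2. k -> g, s -> z, t -> d / _ Z: fires at position(s) 6: keksedvobm
surface: keksedvobm

cell KEL=so, ASPECT=ra, MOD=ib, NUM=fe:
underlying: kekse-fo-a-z-m
1. a, o -> 0 / V _: fires at position(s) 8: keksefozm
2. k -> g, s -> z, t -> d / _ Z: no change
surface: keksefozm


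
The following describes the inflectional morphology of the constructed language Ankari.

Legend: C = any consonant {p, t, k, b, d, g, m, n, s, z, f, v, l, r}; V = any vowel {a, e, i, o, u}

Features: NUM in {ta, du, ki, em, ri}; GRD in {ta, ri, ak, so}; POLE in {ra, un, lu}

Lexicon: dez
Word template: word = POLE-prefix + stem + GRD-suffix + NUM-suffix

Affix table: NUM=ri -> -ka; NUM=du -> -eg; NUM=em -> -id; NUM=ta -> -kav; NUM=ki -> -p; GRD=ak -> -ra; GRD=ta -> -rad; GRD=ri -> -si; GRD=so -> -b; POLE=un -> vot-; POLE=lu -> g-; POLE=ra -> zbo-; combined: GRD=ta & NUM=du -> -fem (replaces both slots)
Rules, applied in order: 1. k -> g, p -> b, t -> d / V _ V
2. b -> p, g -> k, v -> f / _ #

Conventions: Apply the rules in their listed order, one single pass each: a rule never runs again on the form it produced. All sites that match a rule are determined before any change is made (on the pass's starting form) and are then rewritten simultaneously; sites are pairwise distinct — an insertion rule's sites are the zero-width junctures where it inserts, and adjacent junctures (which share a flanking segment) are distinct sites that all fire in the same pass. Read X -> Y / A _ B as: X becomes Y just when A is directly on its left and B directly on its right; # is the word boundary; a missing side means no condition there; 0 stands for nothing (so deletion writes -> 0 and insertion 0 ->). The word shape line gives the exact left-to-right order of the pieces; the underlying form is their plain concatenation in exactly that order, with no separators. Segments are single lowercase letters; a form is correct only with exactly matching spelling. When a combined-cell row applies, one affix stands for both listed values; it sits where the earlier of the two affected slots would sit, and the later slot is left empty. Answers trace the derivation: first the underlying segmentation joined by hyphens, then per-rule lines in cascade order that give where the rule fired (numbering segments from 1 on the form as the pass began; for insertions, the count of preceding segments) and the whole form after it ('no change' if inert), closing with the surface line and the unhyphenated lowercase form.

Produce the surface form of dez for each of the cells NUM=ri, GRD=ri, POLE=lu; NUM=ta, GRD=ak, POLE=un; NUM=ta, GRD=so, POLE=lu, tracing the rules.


cell NUM=ri, GRD=ri, POLE=lu:
underlying: g-dez-si-ka
1. k -> g, p -> b, t -> d / V _ V: fires at position(s) 7: gdezsiga
2. b -> p, g -> k, v -> f / _ #: no change
surface: gdezsiga

cell NUM=ta, GRD=ak, POLE=un:
underlying: vot-dez-ra-kav
1. k -> g, p -> b, t -> d / V _ V: fires at position(s) 9: votdezragav
2. b -> p, g -> k, v -> f / _ #: fires at position(s) 11: votdezragaf
surface: votdezragaf

cell NUM=ta, GRD=so, POLE=lu:
underlying: g-dez-b-kav
1. k -> g, p -> b, t -> d / V _ V: no change
2. b -> p, g -> k, v -> f / _ #: fires at position(s) 8: gdezbkaf
surface: gdezbkaf


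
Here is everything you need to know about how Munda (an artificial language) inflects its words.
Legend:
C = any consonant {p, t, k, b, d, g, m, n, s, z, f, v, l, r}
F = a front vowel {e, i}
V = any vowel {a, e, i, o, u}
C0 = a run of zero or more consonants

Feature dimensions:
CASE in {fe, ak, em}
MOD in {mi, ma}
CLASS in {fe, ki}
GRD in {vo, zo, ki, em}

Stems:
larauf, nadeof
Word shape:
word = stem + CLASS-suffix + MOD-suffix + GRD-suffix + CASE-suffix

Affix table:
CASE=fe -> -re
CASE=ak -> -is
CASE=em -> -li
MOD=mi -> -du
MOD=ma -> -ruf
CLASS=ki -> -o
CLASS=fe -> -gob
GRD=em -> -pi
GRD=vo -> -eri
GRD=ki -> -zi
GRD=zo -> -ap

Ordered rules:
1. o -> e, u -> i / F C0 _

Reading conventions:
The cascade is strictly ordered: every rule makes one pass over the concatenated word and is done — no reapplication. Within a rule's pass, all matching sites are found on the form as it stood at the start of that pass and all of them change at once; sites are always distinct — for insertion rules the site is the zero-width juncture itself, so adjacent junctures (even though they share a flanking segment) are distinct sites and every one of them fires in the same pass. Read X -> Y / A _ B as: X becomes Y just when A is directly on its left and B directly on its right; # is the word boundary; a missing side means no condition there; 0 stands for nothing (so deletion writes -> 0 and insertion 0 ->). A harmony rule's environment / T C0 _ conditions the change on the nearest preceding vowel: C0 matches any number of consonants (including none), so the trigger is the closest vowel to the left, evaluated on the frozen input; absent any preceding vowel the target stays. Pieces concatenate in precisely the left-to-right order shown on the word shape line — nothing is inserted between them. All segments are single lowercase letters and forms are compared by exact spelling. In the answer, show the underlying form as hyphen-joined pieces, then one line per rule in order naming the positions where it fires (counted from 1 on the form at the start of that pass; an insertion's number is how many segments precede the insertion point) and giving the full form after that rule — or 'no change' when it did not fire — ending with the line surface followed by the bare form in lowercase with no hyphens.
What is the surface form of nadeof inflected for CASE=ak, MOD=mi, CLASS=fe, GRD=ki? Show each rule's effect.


underlying: nadeof-gob-du-zi-is
1. o -> e, u -> i / F C0 _: fires at position(s) 5: nadeefgobduziis
surface: nadeefgobduziis


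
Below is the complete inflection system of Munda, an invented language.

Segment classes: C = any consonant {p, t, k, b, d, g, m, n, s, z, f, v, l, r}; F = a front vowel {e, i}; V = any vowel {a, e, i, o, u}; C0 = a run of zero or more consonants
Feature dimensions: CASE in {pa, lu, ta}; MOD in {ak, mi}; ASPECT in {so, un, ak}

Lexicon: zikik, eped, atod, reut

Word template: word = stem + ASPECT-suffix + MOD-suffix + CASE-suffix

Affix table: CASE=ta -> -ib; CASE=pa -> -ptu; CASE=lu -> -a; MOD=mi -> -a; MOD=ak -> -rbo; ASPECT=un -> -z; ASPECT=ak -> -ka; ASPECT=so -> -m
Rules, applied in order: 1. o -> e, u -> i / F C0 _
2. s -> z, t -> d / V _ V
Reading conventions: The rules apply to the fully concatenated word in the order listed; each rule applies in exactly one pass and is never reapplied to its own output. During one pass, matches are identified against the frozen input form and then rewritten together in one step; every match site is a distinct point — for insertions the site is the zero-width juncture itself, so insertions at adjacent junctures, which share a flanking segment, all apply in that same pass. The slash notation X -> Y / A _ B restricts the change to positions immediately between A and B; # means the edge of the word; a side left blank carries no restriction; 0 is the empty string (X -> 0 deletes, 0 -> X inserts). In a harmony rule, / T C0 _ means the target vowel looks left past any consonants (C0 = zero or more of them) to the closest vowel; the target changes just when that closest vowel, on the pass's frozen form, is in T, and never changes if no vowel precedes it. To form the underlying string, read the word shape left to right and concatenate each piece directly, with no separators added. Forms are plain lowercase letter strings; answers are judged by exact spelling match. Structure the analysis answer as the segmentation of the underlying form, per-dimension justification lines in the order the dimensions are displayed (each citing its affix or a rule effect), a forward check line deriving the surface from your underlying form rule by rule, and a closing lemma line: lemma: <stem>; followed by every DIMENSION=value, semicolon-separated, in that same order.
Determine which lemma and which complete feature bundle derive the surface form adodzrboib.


underlying: atod-z-rbo-ib
CASE=ta - signalled by the affix -ib
MOD=ak - signalled by the affix -rbo
ASPECT=un - signalled by the affix -z
check: atodzrboib -> atodzrboib -> adodzrboib
lemma: atod; CASE=ta; MOD=ak; ASPECT=un
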